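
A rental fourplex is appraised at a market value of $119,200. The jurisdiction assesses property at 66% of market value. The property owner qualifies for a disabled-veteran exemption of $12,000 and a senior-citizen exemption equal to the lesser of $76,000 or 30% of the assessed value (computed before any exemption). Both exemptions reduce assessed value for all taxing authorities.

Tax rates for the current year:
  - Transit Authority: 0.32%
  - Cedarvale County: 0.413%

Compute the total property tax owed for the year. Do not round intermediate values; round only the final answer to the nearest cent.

$315.71

Assessed value = $119,200 × 0.66 = $78,672
Senior-citizen exemption = min($76,000, 30% × $78,672) = min($76,000, $23,601.6) = $23,601.6 (percentage binds)
Taxable value = $78,672 − $12,000 − $23,601.6 = $43,070.4
Transit Authority: $43,070.4 × 0.0032 = $137.82528
Cedarvale County: $43,070.4 × 0.00413 = $177.880752
Total = $315.706032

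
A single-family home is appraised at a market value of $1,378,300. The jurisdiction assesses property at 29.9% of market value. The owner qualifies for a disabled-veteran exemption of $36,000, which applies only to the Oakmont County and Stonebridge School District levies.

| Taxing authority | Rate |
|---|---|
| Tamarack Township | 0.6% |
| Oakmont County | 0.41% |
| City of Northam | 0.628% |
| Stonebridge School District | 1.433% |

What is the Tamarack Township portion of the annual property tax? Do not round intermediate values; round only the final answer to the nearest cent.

$2,472.67

Assessed value = $1,378,300 × 0.299 = $412,111.7
Tamarack Township taxable value = $412,111.7 (exemption does not apply)
Tamarack Township levy = $412,111.7 × 0.006 = $2,472.6702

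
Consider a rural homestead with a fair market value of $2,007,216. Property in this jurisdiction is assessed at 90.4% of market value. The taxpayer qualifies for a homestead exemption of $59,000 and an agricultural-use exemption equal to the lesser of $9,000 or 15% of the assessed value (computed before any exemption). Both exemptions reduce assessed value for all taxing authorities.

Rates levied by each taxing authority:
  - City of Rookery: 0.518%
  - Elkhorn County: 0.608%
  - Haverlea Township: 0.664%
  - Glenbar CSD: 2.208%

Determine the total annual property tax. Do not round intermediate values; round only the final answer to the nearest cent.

$69,826.00

Assessed value = $2,007,216 × 0.904 = $1,814,523.264
Agricultural-use exemption = min($9,000, 15% × $1,814,523.264) = min($9,000, $272,178.4896) = $9,000 (dollar cap binds)
Taxable value = $1,814,523.264 − $59,000 − $9,000 = $1,746,523.264
City of Rookery: $1,746,523.264 × 0.00518 = $9,046.99050752
Elkhorn County: $1,746,523.264 × 0.00608 = $10,618.86144512
Haverlea Township: $1,746,523.264 × 0.00664 = $11,596.91447296
Glenbar CSD: $1,746,523.264 × 0.02208 = $38,563.23366912
Total = $69,826.00009472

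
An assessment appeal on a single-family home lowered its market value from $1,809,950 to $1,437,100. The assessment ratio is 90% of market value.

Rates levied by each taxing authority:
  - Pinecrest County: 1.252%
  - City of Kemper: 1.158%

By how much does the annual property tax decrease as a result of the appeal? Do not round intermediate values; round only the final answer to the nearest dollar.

$8,087

Old assessed value = $1,809,950 × 0.9 = $1,628,955
New assessed value = $1,437,100 × 0.9 = $1,293,390
Combined rate = 0.01252 + 0.01158 = 0.0241
Old tax = $1,628,955 × 0.0241 = $39,257.8155
New tax = $1,293,390 × 0.0241 = $31,170.699
Reduction = $39,257.8155 − $31,170.699 = $8,087.1165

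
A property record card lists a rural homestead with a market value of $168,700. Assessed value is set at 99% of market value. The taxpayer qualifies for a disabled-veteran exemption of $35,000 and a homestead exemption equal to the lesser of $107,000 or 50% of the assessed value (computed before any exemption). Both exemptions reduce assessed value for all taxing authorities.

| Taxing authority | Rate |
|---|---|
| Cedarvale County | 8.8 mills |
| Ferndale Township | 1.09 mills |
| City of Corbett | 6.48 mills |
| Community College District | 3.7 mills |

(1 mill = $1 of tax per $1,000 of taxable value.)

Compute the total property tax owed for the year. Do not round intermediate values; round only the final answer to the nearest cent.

Assessed value = $168,700 × 0.99 = $167,013
Homestead exemption = min($107,000, 50% × $167,013) = min($107,000, $83,506.5) = $83,506.5 (percentage binds)
Taxable value = $167,013 − $35,000 − $83,506.5 = $48,506.5
Cedarvale County: $48,506.5 × 0.0088 = $426.8572
Ferndale Township: $48,506.5 × 0.00109 = $52.872085
City of Corbett: $48,506.5 × 0.00648 = $314.32212
Community College District: $48,506.5 × 0.0037 = $179.47405
Total = $973.525455

$973.53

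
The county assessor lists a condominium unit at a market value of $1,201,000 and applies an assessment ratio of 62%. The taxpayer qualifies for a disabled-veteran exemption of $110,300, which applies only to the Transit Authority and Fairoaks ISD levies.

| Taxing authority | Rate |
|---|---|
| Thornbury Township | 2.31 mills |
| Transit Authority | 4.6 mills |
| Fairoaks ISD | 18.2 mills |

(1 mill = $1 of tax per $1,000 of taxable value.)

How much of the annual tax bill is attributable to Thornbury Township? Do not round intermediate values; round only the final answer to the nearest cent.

Assessed value = $1,201,000 × 0.62 = $744,620
Thornbury Township taxable value = $744,620 (exemption does not apply)
Thornbury Township levy = $744,620 × 0.00231 = $1,720.0722

$1,720.07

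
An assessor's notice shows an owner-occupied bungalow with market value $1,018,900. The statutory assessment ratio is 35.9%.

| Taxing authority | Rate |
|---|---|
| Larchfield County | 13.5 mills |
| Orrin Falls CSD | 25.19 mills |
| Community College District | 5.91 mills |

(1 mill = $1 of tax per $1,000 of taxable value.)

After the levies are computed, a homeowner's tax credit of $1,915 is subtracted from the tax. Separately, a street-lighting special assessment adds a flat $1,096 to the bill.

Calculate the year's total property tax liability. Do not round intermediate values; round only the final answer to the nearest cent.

Assessed value = $1,018,900 × 0.359 = $365,785.1
Larchfield County: $365,785.1 × 0.0135 = $4,938.09885
Orrin Falls CSD: $365,785.1 × 0.02519 = $9,214.126669
Community College District: $365,785.1 × 0.00591 = $2,161.789941
Levies subtotal = $16,314.01546
After credit = $16,314.01546 − $1,915 = $14,399.01546
Total = $14,399.01546 + $1,096 = $15,495.01546

$15,495.02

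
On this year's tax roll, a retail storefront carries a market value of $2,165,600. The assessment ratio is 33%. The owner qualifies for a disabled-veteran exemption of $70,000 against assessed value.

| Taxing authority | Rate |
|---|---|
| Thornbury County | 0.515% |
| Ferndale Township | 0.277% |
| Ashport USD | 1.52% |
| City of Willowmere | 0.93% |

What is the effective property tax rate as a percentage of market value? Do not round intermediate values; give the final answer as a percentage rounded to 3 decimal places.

0.965%

Assessed value = $2,165,600 × 0.33 = $714,648
Taxable value = $714,648 − $70,000 = $644,648
Thornbury County: $644,648 × 0.00515 = $3,319.9372
Ferndale Township: $644,648 × 0.00277 = $1,785.67496
Ashport USD: $644,648 × 0.0152 = $9,798.6496
City of Willowmere: $644,648 × 0.0093 = $5,995.2264
Total tax = $20,899.48816
Effective rate = $20,899.48816 ÷ $2,165,600 = 0.965% of market value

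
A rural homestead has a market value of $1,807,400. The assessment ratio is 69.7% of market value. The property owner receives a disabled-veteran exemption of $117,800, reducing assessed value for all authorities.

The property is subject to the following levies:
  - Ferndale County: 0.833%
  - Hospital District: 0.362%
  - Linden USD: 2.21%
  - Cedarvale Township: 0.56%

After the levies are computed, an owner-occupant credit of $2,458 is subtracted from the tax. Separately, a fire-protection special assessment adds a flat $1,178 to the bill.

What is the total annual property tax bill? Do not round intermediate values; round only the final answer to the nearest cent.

Assessed value = $1,807,400 × 0.697 = $1,259,757.8
Taxable value = $1,259,757.8 − $117,800 = $1,141,957.8
Ferndale County: $1,141,957.8 × 0.00833 = $9,512.508474
Hospital District: $1,141,957.8 × 0.00362 = $4,133.887236
Linden USD: $1,141,957.8 × 0.0221 = $25,237.26738
Cedarvale Township: $1,141,957.8 × 0.0056 = $6,394.96368
Levies subtotal = $45,278.62677
After credit = $45,278.62677 − $2,458 = $42,820.62677
Total = $42,820.62677 + $1,178 = $43,998.62677

$43,998.63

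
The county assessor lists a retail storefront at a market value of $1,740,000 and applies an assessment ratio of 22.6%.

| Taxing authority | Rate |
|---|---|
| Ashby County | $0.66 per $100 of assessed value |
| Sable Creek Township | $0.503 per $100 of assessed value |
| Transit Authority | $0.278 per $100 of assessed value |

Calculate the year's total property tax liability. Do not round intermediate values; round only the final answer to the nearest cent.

Assessed value = $1,740,000 × 0.226 = $393,240
Ashby County: $393,240 × 0.0066 = $2,595.384
Sable Creek Township: $393,240 × 0.00503 = $1,977.9972
Transit Authority: $393,240 × 0.00278 = $1,093.2072
Total = $2,595.384 + $1,977.9972 + $1,093.2072 = $5,666.5884

$5,666.59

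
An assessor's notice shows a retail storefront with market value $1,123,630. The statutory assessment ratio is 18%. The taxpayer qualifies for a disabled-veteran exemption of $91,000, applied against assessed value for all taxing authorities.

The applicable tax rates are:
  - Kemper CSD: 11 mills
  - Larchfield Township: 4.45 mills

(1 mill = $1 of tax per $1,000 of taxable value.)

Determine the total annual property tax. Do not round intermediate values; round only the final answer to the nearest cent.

$1,718.87

Assessed value = $1,123,630 × 0.18 = $202,253.4
Taxable value = $202,253.4 − $91,000 = $111,253.4
Kemper CSD: $111,253.4 × 0.011 = $1,223.7874
Larchfield Township: $111,253.4 × 0.00445 = $495.07763
Total = $1,223.7874 + $495.07763 = $1,718.86503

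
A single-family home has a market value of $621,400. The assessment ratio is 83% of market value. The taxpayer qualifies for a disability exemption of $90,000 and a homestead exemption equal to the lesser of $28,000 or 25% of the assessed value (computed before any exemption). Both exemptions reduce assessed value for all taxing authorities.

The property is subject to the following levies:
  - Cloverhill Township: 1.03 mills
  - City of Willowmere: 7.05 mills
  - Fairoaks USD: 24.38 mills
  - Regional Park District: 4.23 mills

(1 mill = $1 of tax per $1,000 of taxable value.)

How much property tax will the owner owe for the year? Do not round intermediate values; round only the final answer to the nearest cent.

Assessed value = $621,400 × 0.83 = $515,762
Homestead exemption = min($28,000, 25% × $515,762) = min($28,000, $128,940.5) = $28,000 (dollar cap binds)
Taxable value = $515,762 − $90,000 − $28,000 = $397,762
Cloverhill Township: $397,762 × 0.00103 = $409.69486
City of Willowmere: $397,762 × 0.00705 = $2,804.2221
Fairoaks USD: $397,762 × 0.02438 = $9,697.43756
Regional Park District: $397,762 × 0.00423 = $1,682.53326
Total = $14,593.88778

$14,593.89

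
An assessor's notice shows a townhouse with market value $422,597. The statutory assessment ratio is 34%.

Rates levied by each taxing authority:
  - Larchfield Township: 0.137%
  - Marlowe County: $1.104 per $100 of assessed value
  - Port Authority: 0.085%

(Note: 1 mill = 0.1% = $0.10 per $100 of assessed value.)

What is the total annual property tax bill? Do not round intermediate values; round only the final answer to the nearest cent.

Assessed value = $422,597 × 0.34 = $143,682.98
Larchfield Township: $143,682.98 × 0.00137 = $196.8456826
Marlowe County: $143,682.98 × 0.01104 = $1,586.2600992
Port Authority: $143,682.98 × 0.00085 = $122.130533
Total = $1,905.2363148

$1,905.24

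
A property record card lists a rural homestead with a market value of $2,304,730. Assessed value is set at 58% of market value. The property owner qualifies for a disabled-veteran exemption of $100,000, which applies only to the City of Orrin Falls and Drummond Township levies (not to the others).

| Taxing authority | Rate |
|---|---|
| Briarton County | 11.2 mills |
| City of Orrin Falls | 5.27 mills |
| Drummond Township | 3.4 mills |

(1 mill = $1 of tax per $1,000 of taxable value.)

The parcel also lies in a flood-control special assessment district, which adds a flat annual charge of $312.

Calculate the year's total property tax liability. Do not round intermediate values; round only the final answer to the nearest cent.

Assessed value = $2,304,730 × 0.58 = $1,336,743.4
Briarton County: $1,336,743.4 × 0.0112 = $14,971.52608
City of Orrin Falls: ($1,336,743.4 − $100,000) × 0.00527 = $1,236,743.4 × 0.00527 = $6,517.637718
Drummond Township: ($1,336,743.4 − $100,000) × 0.0034 = $1,236,743.4 × 0.0034 = $4,204.92756
Levies subtotal = $25,694.091358
Total = $25,694.091358 + $312 = $26,006.091358

$26,006.09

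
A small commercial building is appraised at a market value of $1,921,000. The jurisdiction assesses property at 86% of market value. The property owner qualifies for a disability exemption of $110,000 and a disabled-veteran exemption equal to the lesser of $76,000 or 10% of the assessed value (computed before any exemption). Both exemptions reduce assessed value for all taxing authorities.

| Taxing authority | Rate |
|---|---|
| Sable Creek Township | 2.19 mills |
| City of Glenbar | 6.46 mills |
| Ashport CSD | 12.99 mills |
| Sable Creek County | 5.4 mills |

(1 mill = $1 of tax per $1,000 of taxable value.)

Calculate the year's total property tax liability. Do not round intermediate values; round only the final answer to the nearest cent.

Assessed value = $1,921,000 × 0.86 = $1,652,060
Disabled-veteran exemption = min($76,000, 10% × $1,652,060) = min($76,000, $165,206) = $76,000 (dollar cap binds)
Taxable value = $1,652,060 − $110,000 − $76,000 = $1,466,060
Sable Creek Township: $1,466,060 × 0.00219 = $3,210.6714
City of Glenbar: $1,466,060 × 0.00646 = $9,470.7476
Ashport CSD: $1,466,060 × 0.01299 = $19,044.1194
Sable Creek County: $1,466,060 × 0.0054 = $7,916.724
Total = $39,642.2624

$39,642.26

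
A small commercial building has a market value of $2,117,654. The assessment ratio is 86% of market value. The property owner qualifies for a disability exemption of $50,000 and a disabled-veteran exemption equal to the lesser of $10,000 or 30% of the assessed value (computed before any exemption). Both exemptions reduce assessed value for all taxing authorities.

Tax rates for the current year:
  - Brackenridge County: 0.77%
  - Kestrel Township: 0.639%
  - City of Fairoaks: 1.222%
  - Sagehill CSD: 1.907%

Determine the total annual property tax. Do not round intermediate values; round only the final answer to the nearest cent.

Assessed value = $2,117,654 × 0.86 = $1,821,182.44
Disabled-veteran exemption = min($10,000, 30% × $1,821,182.44) = min($10,000, $546,354.732) = $10,000 (dollar cap binds)
Taxable value = $1,821,182.44 − $50,000 − $10,000 = $1,761,182.44
Brackenridge County: $1,761,182.44 × 0.0077 = $13,561.104788
Kestrel Township: $1,761,182.44 × 0.00639 = $11,253.9557916
City of Fairoaks: $1,761,182.44 × 0.01222 = $21,521.6494168
Sagehill CSD: $1,761,182.44 × 0.01907 = $33,585.7491308
Total = $79,922.4591272

$79,922.46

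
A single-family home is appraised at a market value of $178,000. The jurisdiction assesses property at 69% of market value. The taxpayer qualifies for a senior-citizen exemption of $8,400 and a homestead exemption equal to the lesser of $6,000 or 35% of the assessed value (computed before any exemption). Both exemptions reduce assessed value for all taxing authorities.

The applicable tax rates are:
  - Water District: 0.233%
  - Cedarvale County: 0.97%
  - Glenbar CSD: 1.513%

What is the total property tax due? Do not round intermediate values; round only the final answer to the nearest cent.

$2,944.69

Assessed value = $178,000 × 0.69 = $122,820
Homestead exemption = min($6,000, 35% × $122,820) = min($6,000, $42,987) = $6,000 (dollar cap binds)
Taxable value = $122,820 − $8,400 − $6,000 = $108,420
Water District: $108,420 × 0.00233 = $252.6186
Cedarvale County: $108,420 × 0.0097 = $1,051.674
Glenbar CSD: $108,420 × 0.01513 = $1,640.3946
Total = $2,944.6872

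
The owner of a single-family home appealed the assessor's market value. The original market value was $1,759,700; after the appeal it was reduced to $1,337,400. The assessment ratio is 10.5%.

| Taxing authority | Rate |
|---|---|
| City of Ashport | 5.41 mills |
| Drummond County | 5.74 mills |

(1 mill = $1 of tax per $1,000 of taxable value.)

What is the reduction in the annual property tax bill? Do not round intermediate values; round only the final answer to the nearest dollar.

$494

Old assessed value = $1,759,700 × 0.105 = $184,768.5
New assessed value = $1,337,400 × 0.105 = $140,427
Combined rate = 0.00541 + 0.00574 = 0.01115
Old tax = $184,768.5 × 0.01115 = $2,060.168775
New tax = $140,427 × 0.01115 = $1,565.76105
Reduction = $2,060.168775 − $1,565.76105 = $494.407725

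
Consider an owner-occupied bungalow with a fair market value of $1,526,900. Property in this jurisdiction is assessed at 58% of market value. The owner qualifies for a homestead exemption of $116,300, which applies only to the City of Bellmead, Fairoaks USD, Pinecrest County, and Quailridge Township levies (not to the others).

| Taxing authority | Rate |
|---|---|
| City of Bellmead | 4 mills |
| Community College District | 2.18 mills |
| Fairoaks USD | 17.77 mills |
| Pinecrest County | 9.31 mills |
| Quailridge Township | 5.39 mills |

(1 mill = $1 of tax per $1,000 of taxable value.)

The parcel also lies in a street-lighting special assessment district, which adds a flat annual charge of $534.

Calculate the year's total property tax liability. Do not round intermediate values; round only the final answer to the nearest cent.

$30,521.06

Assessed value = $1,526,900 × 0.58 = $885,602
City of Bellmead: ($885,602 − $116,300) × 0.004 = $769,302 × 0.004 = $3,077.208
Community College District: $885,602 × 0.00218 = $1,930.61236
Fairoaks USD: ($885,602 − $116,300) × 0.01777 = $769,302 × 0.01777 = $13,670.49654
Pinecrest County: ($885,602 − $116,300) × 0.00931 = $769,302 × 0.00931 = $7,162.20162
Quailridge Township: ($885,602 − $116,300) × 0.00539 = $769,302 × 0.00539 = $4,146.53778
Levies subtotal = $29,987.0563
Total = $29,987.0563 + $534 = $30,521.0563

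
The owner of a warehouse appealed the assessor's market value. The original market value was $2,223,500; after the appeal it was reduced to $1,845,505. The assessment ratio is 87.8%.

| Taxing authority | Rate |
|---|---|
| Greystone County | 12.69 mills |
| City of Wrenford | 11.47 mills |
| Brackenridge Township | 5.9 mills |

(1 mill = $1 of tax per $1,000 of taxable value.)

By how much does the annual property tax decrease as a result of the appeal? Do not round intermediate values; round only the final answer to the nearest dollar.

Old assessed value = $2,223,500 × 0.878 = $1,952,233
New assessed value = $1,845,505 × 0.878 = $1,620,353.39
Combined rate = 0.01269 + 0.01147 + 0.0059 = 0.03006
Old tax = $1,952,233 × 0.03006 = $58,684.12398
New tax = $1,620,353.39 × 0.03006 = $48,707.8229034
Reduction = $58,684.12398 − $48,707.8229034 = $9,976.3010766

$9,976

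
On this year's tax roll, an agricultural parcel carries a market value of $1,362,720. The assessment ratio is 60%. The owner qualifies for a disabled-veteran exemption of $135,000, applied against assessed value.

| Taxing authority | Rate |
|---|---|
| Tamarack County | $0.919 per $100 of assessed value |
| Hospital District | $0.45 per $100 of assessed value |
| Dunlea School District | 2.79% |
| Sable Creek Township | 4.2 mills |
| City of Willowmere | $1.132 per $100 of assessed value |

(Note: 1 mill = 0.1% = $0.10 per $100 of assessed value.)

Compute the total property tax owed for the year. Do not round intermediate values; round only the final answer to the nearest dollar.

Assessed value = $1,362,720 × 0.6 = $817,632
Taxable value = $817,632 − $135,000 = $682,632
Tamarack County: $682,632 × 0.00919 = $6,273.38808
Hospital District: $682,632 × 0.0045 = $3,071.844
Dunlea School District: $682,632 × 0.0279 = $19,045.4328
Sable Creek Township: $682,632 × 0.0042 = $2,867.0544
City of Willowmere: $682,632 × 0.01132 = $7,727.39424
Total = $38,985.11352

$38,985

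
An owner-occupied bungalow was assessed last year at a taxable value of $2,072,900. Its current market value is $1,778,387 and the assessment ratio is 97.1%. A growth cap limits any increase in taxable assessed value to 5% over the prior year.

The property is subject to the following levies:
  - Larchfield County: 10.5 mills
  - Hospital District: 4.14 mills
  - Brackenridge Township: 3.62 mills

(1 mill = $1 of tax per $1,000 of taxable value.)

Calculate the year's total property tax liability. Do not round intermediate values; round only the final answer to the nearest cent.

$31,531.62

Uncapped assessed value = $1,778,387 × 0.971 = $1,726,813.777
Cap limit = $2,072,900 × 1.05 = $2,176,545
Taxable assessed value = min($1,726,813.777, $2,176,545) = $1,726,813.777 (cap does not bind)
Larchfield County: $1,726,813.777 × 0.0105 = $18,131.5446585
Hospital District: $1,726,813.777 × 0.00414 = $7,149.00903678
Brackenridge Township: $1,726,813.777 × 0.00362 = $6,251.06587274
Total = $31,531.61956802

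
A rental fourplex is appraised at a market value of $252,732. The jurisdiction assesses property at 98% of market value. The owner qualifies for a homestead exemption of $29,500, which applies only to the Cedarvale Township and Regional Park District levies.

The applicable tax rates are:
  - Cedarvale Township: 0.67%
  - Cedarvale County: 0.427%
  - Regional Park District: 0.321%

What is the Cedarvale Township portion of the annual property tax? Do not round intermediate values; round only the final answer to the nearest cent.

$1,461.79

Assessed value = $252,732 × 0.98 = $247,677.36
Cedarvale Township taxable value = $247,677.36 − $29,500 = $218,177.36
Cedarvale Township levy = $218,177.36 × 0.0067 = $1,461.788312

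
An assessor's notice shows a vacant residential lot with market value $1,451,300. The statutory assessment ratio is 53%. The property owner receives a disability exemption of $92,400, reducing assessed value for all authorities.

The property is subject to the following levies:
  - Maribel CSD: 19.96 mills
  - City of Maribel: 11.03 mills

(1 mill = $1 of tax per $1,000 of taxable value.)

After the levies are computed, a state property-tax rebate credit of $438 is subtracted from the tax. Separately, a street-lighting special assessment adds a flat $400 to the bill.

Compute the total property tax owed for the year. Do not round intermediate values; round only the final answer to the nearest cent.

Assessed value = $1,451,300 × 0.53 = $769,189
Taxable value = $769,189 − $92,400 = $676,789
Maribel CSD: $676,789 × 0.01996 = $13,508.70844
City of Maribel: $676,789 × 0.01103 = $7,464.98267
Levies subtotal = $20,973.69111
After credit = $20,973.69111 − $438 = $20,535.69111
Total = $20,535.69111 + $400 = $20,935.69111

$20,935.69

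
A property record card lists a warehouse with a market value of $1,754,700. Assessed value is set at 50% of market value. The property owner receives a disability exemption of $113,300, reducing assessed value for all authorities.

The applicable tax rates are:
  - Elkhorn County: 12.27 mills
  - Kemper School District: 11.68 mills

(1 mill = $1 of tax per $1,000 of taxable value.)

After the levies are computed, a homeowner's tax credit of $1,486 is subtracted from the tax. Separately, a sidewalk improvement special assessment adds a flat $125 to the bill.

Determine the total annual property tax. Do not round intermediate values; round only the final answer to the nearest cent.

$16,938.00

Assessed value = $1,754,700 × 0.5 = $877,350
Taxable value = $877,350 − $113,300 = $764,050
Elkhorn County: $764,050 × 0.01227 = $9,374.8935
Kemper School District: $764,050 × 0.01168 = $8,924.104
Levies subtotal = $18,298.9975
After credit = $18,298.9975 − $1,486 = $16,812.9975
Total = $16,812.9975 + $125 = $16,937.9975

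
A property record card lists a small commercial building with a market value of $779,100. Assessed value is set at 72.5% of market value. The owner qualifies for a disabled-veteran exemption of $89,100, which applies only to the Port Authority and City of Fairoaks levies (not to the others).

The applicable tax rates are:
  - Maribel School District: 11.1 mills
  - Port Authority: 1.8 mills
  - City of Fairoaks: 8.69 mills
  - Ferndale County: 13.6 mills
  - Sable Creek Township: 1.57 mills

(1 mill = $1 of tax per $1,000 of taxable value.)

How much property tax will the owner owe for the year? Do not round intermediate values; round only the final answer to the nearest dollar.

Assessed value = $779,100 × 0.725 = $564,847.5
Maribel School District: $564,847.5 × 0.0111 = $6,269.80725
Port Authority: ($564,847.5 − $89,100) × 0.0018 = $475,747.5 × 0.0018 = $856.3455
City of Fairoaks: ($564,847.5 − $89,100) × 0.00869 = $475,747.5 × 0.00869 = $4,134.245775
Ferndale County: $564,847.5 × 0.0136 = $7,681.926
Sable Creek Township: $564,847.5 × 0.00157 = $886.810575
Total = $19,829.1351

$19,829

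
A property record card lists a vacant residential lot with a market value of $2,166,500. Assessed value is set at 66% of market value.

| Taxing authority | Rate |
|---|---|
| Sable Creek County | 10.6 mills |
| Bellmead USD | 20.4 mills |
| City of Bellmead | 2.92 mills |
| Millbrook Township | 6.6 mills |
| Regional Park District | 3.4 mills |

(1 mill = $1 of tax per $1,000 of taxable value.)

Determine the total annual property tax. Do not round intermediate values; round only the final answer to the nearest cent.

Assessed value = $2,166,500 × 0.66 = $1,429,890
Sable Creek County: $1,429,890 × 0.0106 = $15,156.834
Bellmead USD: $1,429,890 × 0.0204 = $29,169.756
City of Bellmead: $1,429,890 × 0.00292 = $4,175.2788
Millbrook Township: $1,429,890 × 0.0066 = $9,437.274
Regional Park District: $1,429,890 × 0.0034 = $4,861.626
Total = $15,156.834 + $29,169.756 + $4,175.2788 + $9,437.274 + $4,861.626 = $62,800.7688

$62,800.77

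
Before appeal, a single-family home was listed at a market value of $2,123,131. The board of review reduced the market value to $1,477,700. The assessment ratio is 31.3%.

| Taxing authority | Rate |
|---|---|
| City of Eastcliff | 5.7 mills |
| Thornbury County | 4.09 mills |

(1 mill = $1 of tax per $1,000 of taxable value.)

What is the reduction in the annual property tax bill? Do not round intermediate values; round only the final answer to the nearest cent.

Old assessed value = $2,123,131 × 0.313 = $664,540.003
New assessed value = $1,477,700 × 0.313 = $462,520.1
Combined rate = 0.0057 + 0.00409 = 0.00979
Old tax = $664,540.003 × 0.00979 = $6,505.84662937
New tax = $462,520.1 × 0.00979 = $4,528.071779
Reduction = $6,505.84662937 − $4,528.071779 = $1,977.77485037

$1,977.77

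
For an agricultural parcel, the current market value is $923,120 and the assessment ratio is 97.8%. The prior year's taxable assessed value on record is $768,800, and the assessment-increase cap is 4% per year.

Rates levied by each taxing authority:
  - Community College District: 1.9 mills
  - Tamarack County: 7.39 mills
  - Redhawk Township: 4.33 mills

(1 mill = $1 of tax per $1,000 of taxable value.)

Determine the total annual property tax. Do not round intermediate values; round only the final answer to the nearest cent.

$10,889.90

Uncapped assessed value = $923,120 × 0.978 = $902,811.36
Cap limit = $768,800 × 1.04 = $799,552
Taxable assessed value = min($902,811.36, $799,552) = $799,552 (cap binds)
Community College District: $799,552 × 0.0019 = $1,519.1488
Tamarack County: $799,552 × 0.00739 = $5,908.68928
Redhawk Township: $799,552 × 0.00433 = $3,462.06016
Total = $10,889.89824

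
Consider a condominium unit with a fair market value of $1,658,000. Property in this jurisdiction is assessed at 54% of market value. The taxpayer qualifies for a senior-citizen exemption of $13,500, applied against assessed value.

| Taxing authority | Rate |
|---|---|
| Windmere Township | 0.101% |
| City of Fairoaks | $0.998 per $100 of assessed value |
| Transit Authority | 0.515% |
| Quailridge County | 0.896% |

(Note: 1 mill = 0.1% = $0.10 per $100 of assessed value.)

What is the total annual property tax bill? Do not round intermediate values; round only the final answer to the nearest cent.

Assessed value = $1,658,000 × 0.54 = $895,320
Taxable value = $895,320 − $13,500 = $881,820
Windmere Township: $881,820 × 0.00101 = $890.6382
City of Fairoaks: $881,820 × 0.00998 = $8,800.5636
Transit Authority: $881,820 × 0.00515 = $4,541.373
Quailridge County: $881,820 × 0.00896 = $7,901.1072
Total = $22,133.682

$22,133.68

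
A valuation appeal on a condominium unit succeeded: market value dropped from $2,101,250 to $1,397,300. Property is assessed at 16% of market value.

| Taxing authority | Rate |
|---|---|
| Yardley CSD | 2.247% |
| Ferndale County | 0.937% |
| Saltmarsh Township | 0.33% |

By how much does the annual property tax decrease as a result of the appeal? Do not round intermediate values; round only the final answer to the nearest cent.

$3,957.89

Old assessed value = $2,101,250 × 0.16 = $336,200
New assessed value = $1,397,300 × 0.16 = $223,568
Combined rate = 0.02247 + 0.00937 + 0.0033 = 0.03514
Old tax = $336,200 × 0.03514 = $11,814.068
New tax = $223,568 × 0.03514 = $7,856.17952
Reduction = $11,814.068 − $7,856.17952 = $3,957.88848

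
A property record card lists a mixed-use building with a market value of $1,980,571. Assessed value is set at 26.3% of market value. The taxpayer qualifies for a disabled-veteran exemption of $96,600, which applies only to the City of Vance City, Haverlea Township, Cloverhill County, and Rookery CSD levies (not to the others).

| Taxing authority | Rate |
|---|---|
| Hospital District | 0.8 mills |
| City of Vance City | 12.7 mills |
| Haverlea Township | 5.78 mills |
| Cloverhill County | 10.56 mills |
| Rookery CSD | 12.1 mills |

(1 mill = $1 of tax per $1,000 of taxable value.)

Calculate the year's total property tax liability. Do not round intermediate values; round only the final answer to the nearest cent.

$17,872.01

Assessed value = $1,980,571 × 0.263 = $520,890.173
Hospital District: $520,890.173 × 0.0008 = $416.7121384
City of Vance City: ($520,890.173 − $96,600) × 0.0127 = $424,290.173 × 0.0127 = $5,388.4851971
Haverlea Township: ($520,890.173 − $96,600) × 0.00578 = $424,290.173 × 0.00578 = $2,452.39719994
Cloverhill County: ($520,890.173 − $96,600) × 0.01056 = $424,290.173 × 0.01056 = $4,480.50422688
Rookery CSD: ($520,890.173 − $96,600) × 0.0121 = $424,290.173 × 0.0121 = $5,133.9110933
Total = $17,872.00985562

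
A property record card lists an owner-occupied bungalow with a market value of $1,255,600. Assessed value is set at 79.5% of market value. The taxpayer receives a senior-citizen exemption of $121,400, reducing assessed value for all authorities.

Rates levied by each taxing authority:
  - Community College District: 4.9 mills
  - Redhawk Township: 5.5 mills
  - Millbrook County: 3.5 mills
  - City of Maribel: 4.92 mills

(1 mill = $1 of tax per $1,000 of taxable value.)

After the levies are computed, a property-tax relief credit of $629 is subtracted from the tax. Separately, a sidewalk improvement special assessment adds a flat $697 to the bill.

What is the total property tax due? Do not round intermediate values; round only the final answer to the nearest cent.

Assessed value = $1,255,600 × 0.795 = $998,202
Taxable value = $998,202 − $121,400 = $876,802
Community College District: $876,802 × 0.0049 = $4,296.3298
Redhawk Township: $876,802 × 0.0055 = $4,822.411
Millbrook County: $876,802 × 0.0035 = $3,068.807
City of Maribel: $876,802 × 0.00492 = $4,313.86584
Levies subtotal = $16,501.41364
After credit = $16,501.41364 − $629 = $15,872.41364
Total = $15,872.41364 + $697 = $16,569.41364

$16,569.41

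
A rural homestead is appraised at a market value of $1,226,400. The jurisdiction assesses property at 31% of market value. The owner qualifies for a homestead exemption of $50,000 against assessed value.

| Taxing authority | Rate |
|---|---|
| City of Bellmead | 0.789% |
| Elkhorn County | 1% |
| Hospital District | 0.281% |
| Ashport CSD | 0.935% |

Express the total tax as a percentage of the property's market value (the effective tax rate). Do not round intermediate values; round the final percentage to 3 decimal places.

Assessed value = $1,226,400 × 0.31 = $380,184
Taxable value = $380,184 − $50,000 = $330,184
City of Bellmead: $330,184 × 0.00789 = $2,605.15176
Elkhorn County: $330,184 × 0.01 = $3,301.84
Hospital District: $330,184 × 0.00281 = $927.81704
Ashport CSD: $330,184 × 0.00935 = $3,087.2204
Total tax = $9,922.0292
Effective rate = $9,922.0292 ÷ $1,226,400 = 0.809% of market value

0.809%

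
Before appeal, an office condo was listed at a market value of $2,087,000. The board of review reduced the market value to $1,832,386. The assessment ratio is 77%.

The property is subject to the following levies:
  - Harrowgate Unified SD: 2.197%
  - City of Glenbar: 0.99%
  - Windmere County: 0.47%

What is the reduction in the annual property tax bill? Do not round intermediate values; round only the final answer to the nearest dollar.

$7,170

Old assessed value = $2,087,000 × 0.77 = $1,606,990
New assessed value = $1,832,386 × 0.77 = $1,410,937.22
Combined rate = 0.02197 + 0.0099 + 0.0047 = 0.03657
Old tax = $1,606,990 × 0.03657 = $58,767.6243
New tax = $1,410,937.22 × 0.03657 = $51,597.9741354
Reduction = $58,767.6243 − $51,597.9741354 = $7,169.6501646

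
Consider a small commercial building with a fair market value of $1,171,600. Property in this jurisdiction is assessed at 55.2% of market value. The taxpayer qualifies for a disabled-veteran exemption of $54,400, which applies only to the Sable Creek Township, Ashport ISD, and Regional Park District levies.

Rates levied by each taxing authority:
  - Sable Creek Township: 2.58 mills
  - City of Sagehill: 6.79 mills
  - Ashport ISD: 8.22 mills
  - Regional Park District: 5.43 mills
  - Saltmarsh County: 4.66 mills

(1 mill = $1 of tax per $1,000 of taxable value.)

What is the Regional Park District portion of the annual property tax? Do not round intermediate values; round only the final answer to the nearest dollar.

$3,216

Assessed value = $1,171,600 × 0.552 = $646,723.2
Regional Park District taxable value = $646,723.2 − $54,400 = $592,323.2
Regional Park District levy = $592,323.2 × 0.00543 = $3,216.314976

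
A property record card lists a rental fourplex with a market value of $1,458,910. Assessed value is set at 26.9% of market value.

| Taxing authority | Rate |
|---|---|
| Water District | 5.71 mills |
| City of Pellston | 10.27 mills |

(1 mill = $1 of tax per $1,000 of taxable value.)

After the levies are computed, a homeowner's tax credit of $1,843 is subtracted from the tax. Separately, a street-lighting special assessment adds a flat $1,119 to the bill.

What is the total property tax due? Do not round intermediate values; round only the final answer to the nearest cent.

$5,547.30

Assessed value = $1,458,910 × 0.269 = $392,446.79
Water District: $392,446.79 × 0.00571 = $2,240.8711709
City of Pellston: $392,446.79 × 0.01027 = $4,030.4285333
Levies subtotal = $6,271.2997042
After credit = $6,271.2997042 − $1,843 = $4,428.2997042
Total = $4,428.2997042 + $1,119 = $5,547.2997042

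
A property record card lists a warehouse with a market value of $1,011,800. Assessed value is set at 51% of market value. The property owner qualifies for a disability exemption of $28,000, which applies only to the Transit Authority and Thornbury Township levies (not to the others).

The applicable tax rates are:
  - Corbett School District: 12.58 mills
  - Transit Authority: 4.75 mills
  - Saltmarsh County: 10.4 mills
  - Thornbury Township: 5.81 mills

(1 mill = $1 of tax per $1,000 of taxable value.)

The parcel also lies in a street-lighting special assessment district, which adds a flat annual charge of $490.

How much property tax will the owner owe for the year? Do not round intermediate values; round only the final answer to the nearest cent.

Assessed value = $1,011,800 × 0.51 = $516,018
Corbett School District: $516,018 × 0.01258 = $6,491.50644
Transit Authority: ($516,018 − $28,000) × 0.00475 = $488,018 × 0.00475 = $2,318.0855
Saltmarsh County: $516,018 × 0.0104 = $5,366.5872
Thornbury Township: ($516,018 − $28,000) × 0.00581 = $488,018 × 0.00581 = $2,835.38458
Levies subtotal = $17,011.56372
Total = $17,011.56372 + $490 = $17,501.56372

$17,501.56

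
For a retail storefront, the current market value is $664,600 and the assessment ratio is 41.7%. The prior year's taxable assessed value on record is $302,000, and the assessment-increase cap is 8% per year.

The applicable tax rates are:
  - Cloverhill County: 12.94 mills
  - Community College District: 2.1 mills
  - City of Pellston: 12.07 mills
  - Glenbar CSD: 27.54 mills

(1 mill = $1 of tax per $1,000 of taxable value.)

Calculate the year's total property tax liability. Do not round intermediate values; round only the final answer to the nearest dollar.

Uncapped assessed value = $664,600 × 0.417 = $277,138.2
Cap limit = $302,000 × 1.08 = $326,160
Taxable assessed value = min($277,138.2, $326,160) = $277,138.2 (cap does not bind)
Cloverhill County: $277,138.2 × 0.01294 = $3,586.168308
Community College District: $277,138.2 × 0.0021 = $581.99022
City of Pellston: $277,138.2 × 0.01207 = $3,345.058074
Glenbar CSD: $277,138.2 × 0.02754 = $7,632.386028
Total = $15,145.60263

$15,146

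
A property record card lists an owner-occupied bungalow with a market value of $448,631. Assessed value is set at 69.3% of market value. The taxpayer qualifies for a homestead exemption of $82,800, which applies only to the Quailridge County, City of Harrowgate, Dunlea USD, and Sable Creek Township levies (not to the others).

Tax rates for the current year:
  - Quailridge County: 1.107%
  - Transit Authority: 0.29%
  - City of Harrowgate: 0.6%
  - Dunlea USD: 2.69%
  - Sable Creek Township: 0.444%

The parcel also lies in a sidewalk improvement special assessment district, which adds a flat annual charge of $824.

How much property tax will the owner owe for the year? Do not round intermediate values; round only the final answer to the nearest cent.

Assessed value = $448,631 × 0.693 = $310,901.283
Quailridge County: ($310,901.283 − $82,800) × 0.01107 = $228,101.283 × 0.01107 = $2,525.08120281
Transit Authority: $310,901.283 × 0.0029 = $901.6137207
City of Harrowgate: ($310,901.283 − $82,800) × 0.006 = $228,101.283 × 0.006 = $1,368.607698
Dunlea USD: ($310,901.283 − $82,800) × 0.0269 = $228,101.283 × 0.0269 = $6,135.9245127
Sable Creek Township: ($310,901.283 − $82,800) × 0.00444 = $228,101.283 × 0.00444 = $1,012.76969652
Levies subtotal = $11,943.99683073
Total = $11,943.99683073 + $824 = $12,767.99683073

$12,768.00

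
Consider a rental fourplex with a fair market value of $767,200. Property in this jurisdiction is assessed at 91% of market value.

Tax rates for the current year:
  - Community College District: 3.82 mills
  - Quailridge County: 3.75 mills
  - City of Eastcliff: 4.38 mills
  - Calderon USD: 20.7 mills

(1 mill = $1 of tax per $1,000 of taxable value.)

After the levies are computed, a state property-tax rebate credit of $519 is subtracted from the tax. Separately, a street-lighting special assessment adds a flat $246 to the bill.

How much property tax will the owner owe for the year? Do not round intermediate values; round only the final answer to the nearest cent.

$22,521.66

Assessed value = $767,200 × 0.91 = $698,152
Community College District: $698,152 × 0.00382 = $2,666.94064
Quailridge County: $698,152 × 0.00375 = $2,618.07
City of Eastcliff: $698,152 × 0.00438 = $3,057.90576
Calderon USD: $698,152 × 0.0207 = $14,451.7464
Levies subtotal = $22,794.6628
After credit = $22,794.6628 − $519 = $22,275.6628
Total = $22,275.6628 + $246 = $22,521.6628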